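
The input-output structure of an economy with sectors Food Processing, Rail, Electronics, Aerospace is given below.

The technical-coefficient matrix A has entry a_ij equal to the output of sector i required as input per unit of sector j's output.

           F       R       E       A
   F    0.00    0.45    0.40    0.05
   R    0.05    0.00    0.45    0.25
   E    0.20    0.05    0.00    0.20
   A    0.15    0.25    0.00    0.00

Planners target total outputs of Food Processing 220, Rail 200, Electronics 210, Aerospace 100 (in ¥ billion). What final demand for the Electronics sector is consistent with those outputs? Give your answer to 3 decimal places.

I − A =
  [   1.00    -0.45    -0.40    -0.05]
  [  -0.05     1.00    -0.45    -0.25]
  [  -0.20    -0.05     1.00    -0.20]
  [  -0.15    -0.25     0.00     1.00]
d = (I − A) x:
  d_F = (+1.00)·220 + (-0.45)·200 + (-0.40)·210 + (-0.05)·100 = 41.000
  d_R = (-0.05)·220 + (+1.00)·200 + (-0.45)·210 + (-0.25)·100 = 69.500
  d_E = (-0.20)·220 + (-0.05)·200 + (+1.00)·210 + (-0.20)·100 = 136.000
  d_A = (-0.15)·220 + (-0.25)·200 + (+0.00)·210 + (+1.00)·100 = 17.000

d_E = 136.000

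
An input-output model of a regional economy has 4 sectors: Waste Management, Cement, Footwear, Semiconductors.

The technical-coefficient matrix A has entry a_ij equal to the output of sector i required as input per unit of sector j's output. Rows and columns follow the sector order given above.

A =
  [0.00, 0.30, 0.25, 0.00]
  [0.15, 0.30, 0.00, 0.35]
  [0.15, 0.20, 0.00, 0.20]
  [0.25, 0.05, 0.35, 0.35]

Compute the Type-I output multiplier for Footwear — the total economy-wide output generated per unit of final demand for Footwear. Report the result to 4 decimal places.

I − A =
  [   1.00    -0.30    -0.25     0.00]
  [  -0.15     0.70     0.00    -0.35]
  [  -0.15    -0.20     1.00    -0.20]
  [  -0.25    -0.05    -0.35     0.65]
Compute the cofactors C_ij = (−1)^(i+j)·(3×3 minor ij) of I−A; the adjugate is their transpose:
adj(I−A) = Cᵀ =
  [ 0.364000   0.209000   0.146125   0.157500]
  [ 0.192875   0.543125   0.168750   0.344375]
  [ 0.139125   0.184250   0.382000   0.216750]
  [ 0.229750   0.221375   0.274875   0.621250]
det(I−A) = Σ_j (I−A)_1j·C_1j = (1.00)(0.364000) + (-0.30)(0.192875) + (-0.25)(0.139125) + (0.00)(0.229750) = 0.27135625
(I − A)⁻¹ = adj(I−A) / det(I−A) ≈
  [   1.34141     0.77021     0.53850     0.58042]
  [   0.71078     2.00152     0.62188     1.26909]
  [   0.51270     0.67900     1.40774     0.79877]
  [   0.84667     0.81581     1.01297     2.28943]
The output multiplier for sector j is the column-j sum of the Leontief inverse (I − A)⁻¹ = adj(I−A) / det(I−A).
Column F of adj(I−A): (0.146125, 0.168750, 0.382000, 0.274875); det(I−A) = 0.27135625.
m_F = (0.146125 + 0.168750 + 0.382000 + 0.274875) / 0.27135625 = 0.97175 / 0.27135625 ≈ 3.5811.

m_F = 3.5811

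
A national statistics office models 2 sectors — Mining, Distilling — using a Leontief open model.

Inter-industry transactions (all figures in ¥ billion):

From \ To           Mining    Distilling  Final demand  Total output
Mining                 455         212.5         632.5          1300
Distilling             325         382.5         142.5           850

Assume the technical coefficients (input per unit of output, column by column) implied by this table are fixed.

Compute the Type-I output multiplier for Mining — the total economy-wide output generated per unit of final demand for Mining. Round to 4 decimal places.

Technical coefficients a_ij = z_ij / X_j:
  a_MM = 455/1300 = 0.35, a_DM = 325/1300 = 0.25
  a_MD = 212.5/850 = 0.25, a_DD = 382.5/850 = 0.45
I − A =
  [   0.65    -0.25]
  [  -0.25     0.55]
det(I−A) = (0.65)(0.55) − (-0.25)(-0.25) = 0.2950
adj(I−A) = [[0.55, 0.25], [0.25, 0.65]]
(I − A)⁻¹ = adj(I−A) / det(I−A) ≈
  [   1.86441     0.84746]
  [   0.84746     2.20339]
The output multiplier for sector j is the column-j sum of the Leontief inverse (I − A)⁻¹ = adj(I−A) / det(I−A).
Column M of adj(I−A): (0.55, 0.25); det(I−A) = 0.2950.
m_M = (0.55 + 0.25) / 0.2950 = 0.80 / 0.2950 ≈ 2.7119.

m_M = 2.7119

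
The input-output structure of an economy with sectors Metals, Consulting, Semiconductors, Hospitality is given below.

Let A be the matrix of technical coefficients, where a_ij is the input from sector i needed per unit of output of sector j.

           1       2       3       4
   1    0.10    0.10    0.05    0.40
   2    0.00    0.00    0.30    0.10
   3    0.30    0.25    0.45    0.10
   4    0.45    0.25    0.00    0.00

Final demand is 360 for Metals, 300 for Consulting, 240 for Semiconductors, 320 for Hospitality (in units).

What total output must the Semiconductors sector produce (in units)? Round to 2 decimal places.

I − A =
  [   0.90    -0.10    -0.05    -0.40]
  [   0.00     1.00    -0.30    -0.10]
  [  -0.30    -0.25     0.55    -0.10]
  [  -0.45    -0.25     0.00     1.00]
Compute the cofactors C_ij = (−1)^(i+j)·(3×3 minor ij) of I−A; the adjugate is their transpose:
adj(I−A) = Cᵀ =
  [ 0.453750   0.123750   0.108750   0.204750]
  [ 0.128250   0.378750   0.218250   0.111000]
  [ 0.348750   0.267000   0.693000   0.235500]
  [ 0.236250   0.150375   0.103500   0.403500]
det(I−A) = Σ_j (I−A)_1j·C_1j = (0.90)(0.453750) + (-0.10)(0.128250) + (-0.05)(0.348750) + (-0.40)(0.236250) = 0.2836125
(I − A)⁻¹ = adj(I−A) / det(I−A) ≈
  [   1.5999     0.4363     0.3834     0.7219]
  [   0.4522     1.3354     0.7695     0.3914]
  [   1.2297     0.9414     2.4435     0.8304]
  [   0.8330     0.5302     0.3649     1.4227]
x = (I − A)⁻¹ d = adj(I−A)·d / det(I−A), with det(I−A) = 0.2836125:
  x_1 = (0.453750·360 + 0.123750·300 + 0.108750·240 + 0.204750·320) / 0.2836125 = 292.095 / 0.2836125 ≈ 1029.91
  x_2 = (0.128250·360 + 0.378750·300 + 0.218250·240 + 0.111000·320) / 0.2836125 = 247.695 / 0.2836125 ≈ 873.36
  x_3 = (0.348750·360 + 0.267000·300 + 0.693000·240 + 0.235500·320) / 0.2836125 = 447.33 / 0.2836125 ≈ 1577.26
  x_4 = (0.236250·360 + 0.150375·300 + 0.103500·240 + 0.403500·320) / 0.2836125 = 284.1225 / 0.2836125 ≈ 1001.80

x_3 = 1577.26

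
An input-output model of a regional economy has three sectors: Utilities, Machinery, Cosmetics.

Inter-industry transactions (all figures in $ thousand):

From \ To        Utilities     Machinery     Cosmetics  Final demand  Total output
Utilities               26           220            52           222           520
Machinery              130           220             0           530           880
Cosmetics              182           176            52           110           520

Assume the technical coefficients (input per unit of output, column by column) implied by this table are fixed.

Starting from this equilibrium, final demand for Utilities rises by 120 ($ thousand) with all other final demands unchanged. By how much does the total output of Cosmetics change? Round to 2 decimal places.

Δx_3 = 67.72

Technical coefficients a_ij = z_ij / X_j:
  a_11 = 26/520 = 0.05, a_21 = 130/520 = 0.25, a_31 = 182/520 = 0.35
  a_12 = 220/880 = 0.25, a_22 = 220/880 = 0.25, a_32 = 176/880 = 0.20
  a_13 = 52/520 = 0.10, a_23 = 0/520 = 0.00, a_33 = 52/520 = 0.10
I − A =
  [   0.95    -0.25    -0.10]
  [  -0.25     0.75     0.00]
  [  -0.35    -0.20     0.90]
Cofactors of I−A, C_ij = (−1)^(i+j)·(minor ij) (rows/columns in the sector order above):
  C_11 = (0.75)(0.90) − (0.00)(-0.20) = 0.6750
  C_12 = −[(-0.25)(0.90) − (0.00)(-0.35)] = 0.2250
  C_13 = (-0.25)(-0.20) − (0.75)(-0.35) = 0.3125
  C_21 = −[(-0.25)(0.90) − (-0.10)(-0.20)] = 0.2450
  C_22 = (0.95)(0.90) − (-0.10)(-0.35) = 0.8200
  C_23 = −[(0.95)(-0.20) − (-0.25)(-0.35)] = 0.2775
  C_31 = (-0.25)(0.00) − (-0.10)(0.75) = 0.0750
  C_32 = −[(0.95)(0.00) − (-0.10)(-0.25)] = 0.0250
  C_33 = (0.95)(0.75) − (-0.25)(-0.25) = 0.6500
det(I−A) = Σ_j (I−A)_1j·C_1j = (0.95)(0.6750) + (-0.25)(0.2250) + (-0.10)(0.3125) = 0.55375
adj(I−A) = Cᵀ =
  [ 0.6750   0.2450   0.0750]
  [ 0.2250   0.8200   0.0250]
  [ 0.3125   0.2775   0.6500]
(I − A)⁻¹ = adj(I−A) / det(I−A) ≈
  [   1.2190     0.4424     0.1354]
  [   0.4063     1.4808     0.0451]
  [   0.5643     0.5011     1.1738]
Δx = (I − A)⁻¹ Δd with Δd having +120 in the Utilities component and 0 elsewhere.
So Δx_3 = L_31 · (+120), where L_31 = adj(I−A)_31 / det(I−A) = 0.3125 / 0.55375.
Δx_3 = 0.3125 × (+120) / 0.55375 = 37.50 / 0.55375 ≈ 67.72.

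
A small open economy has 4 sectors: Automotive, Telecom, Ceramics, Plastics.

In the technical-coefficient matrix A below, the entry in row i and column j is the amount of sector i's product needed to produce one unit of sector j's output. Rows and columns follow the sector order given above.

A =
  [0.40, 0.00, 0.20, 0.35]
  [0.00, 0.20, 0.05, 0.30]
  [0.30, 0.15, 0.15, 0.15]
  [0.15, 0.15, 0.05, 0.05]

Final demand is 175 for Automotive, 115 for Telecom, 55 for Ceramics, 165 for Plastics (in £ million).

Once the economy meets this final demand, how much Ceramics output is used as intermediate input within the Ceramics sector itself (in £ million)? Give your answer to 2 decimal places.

I − A =
  [   0.60     0.00    -0.20    -0.35]
  [   0.00     0.80    -0.05    -0.30]
  [  -0.30    -0.15     0.85    -0.15]
  [  -0.15    -0.15    -0.05     0.95]
Compute the cofactors C_ij = (−1)^(i+j)·(3×3 minor ij) of I−A; the adjugate is their transpose:
adj(I−A) = Cᵀ =
  [ 0.591250   0.080250   0.159625   0.268375]
  [ 0.058125   0.368625   0.043875   0.144750]
  [ 0.239250   0.106875   0.387000   0.183000]
  [ 0.115125   0.076500   0.052500   0.355500]
det(I−A) = Σ_j (I−A)_1j·C_1j = (0.60)(0.591250) + (0.00)(0.058125) + (-0.20)(0.239250) + (-0.35)(0.115125) = 0.26660625
(I − A)⁻¹ = adj(I−A) / det(I−A) ≈
  [   2.2177     0.3010     0.5987     1.0066]
  [   0.2180     1.3827     0.1646     0.5429]
  [   0.8974     0.4009     1.4516     0.6864]
  [   0.4318     0.2869     0.1969     1.3334]
First solve x = (I − A)⁻¹ d = adj(I−A)·d / det(I−A); in particular x_C = (0.239250·175 + 0.106875·115 + 0.387000·55 + 0.183000·165) / 0.26660625 = 105.639375 / 0.26660625 ≈ 396.2374.
Intermediate flow from C to C: z_CC = a_CC · x_C = 0.15 × 105.639375 / 0.26660625 = 15.84590625 / 0.26660625 ≈ 59.44.

z_CC = 59.44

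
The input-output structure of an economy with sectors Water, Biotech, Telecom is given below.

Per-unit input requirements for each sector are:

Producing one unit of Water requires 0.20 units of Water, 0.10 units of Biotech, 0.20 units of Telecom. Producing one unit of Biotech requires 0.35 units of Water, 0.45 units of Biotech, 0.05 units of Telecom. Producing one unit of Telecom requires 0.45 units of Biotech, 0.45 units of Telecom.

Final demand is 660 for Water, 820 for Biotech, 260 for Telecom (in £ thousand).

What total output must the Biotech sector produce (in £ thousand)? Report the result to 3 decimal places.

x_B = 3175.180

I − A =
  [   0.80    -0.35     0.00]
  [  -0.10     0.55    -0.45]
  [  -0.20    -0.05     0.55]
Cofactors of I−A, C_ij = (−1)^(i+j)·(minor ij) (rows/columns in the sector order above):
  C_11 = (0.55)(0.55) − (-0.45)(-0.05) = 0.2800
  C_12 = −[(-0.10)(0.55) − (-0.45)(-0.20)] = 0.1450
  C_13 = (-0.10)(-0.05) − (0.55)(-0.20) = 0.1150
  C_21 = −[(-0.35)(0.55) − (0.00)(-0.05)] = 0.1925
  C_22 = (0.80)(0.55) − (0.00)(-0.20) = 0.4400
  C_23 = −[(0.80)(-0.05) − (-0.35)(-0.20)] = 0.1100
  C_31 = (-0.35)(-0.45) − (0.00)(0.55) = 0.1575
  C_32 = −[(0.80)(-0.45) − (0.00)(-0.10)] = 0.3600
  C_33 = (0.80)(0.55) − (-0.35)(-0.10) = 0.4050
det(I−A) = Σ_j (I−A)_1j·C_1j = (0.80)(0.2800) + (-0.35)(0.1450) + (0.00)(0.1150) = 0.17325
adj(I−A) = Cᵀ =
  [ 0.2800   0.1925   0.1575]
  [ 0.1450   0.4400   0.3600]
  [ 0.1150   0.1100   0.4050]
(I − A)⁻¹ = adj(I−A) / det(I−A) ≈
  [   1.6162     1.1111     0.9091]
  [   0.8369     2.5397     2.0779]
  [   0.6638     0.6349     2.3377]
x = (I − A)⁻¹ d = adj(I−A)·d / det(I−A), with det(I−A) = 0.17325:
  x_W = (0.2800·660 + 0.1925·820 + 0.1575·260) / 0.17325 = 383.60 / 0.17325 ≈ 2214.141
  x_B = (0.1450·660 + 0.4400·820 + 0.3600·260) / 0.17325 = 550.10 / 0.17325 ≈ 3175.180
  x_T = (0.1150·660 + 0.1100·820 + 0.4050·260) / 0.17325 = 271.40 / 0.17325 ≈ 1566.522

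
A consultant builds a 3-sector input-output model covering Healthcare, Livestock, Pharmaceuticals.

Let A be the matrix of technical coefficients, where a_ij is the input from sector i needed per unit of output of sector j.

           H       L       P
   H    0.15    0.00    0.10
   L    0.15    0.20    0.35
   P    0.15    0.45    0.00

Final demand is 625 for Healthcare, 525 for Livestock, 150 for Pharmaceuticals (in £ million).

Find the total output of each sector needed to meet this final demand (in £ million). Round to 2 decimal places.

x_H = 828.99, x_L = 1160.11, x_P = 796.40

I − A =
  [   0.85     0.00    -0.10]
  [  -0.15     0.80    -0.35]
  [  -0.15    -0.45     1.00]
Cofactors of I−A, C_ij = (−1)^(i+j)·(minor ij) (rows/columns in the sector order above):
  C_11 = (0.80)(1.00) − (-0.35)(-0.45) = 0.6425
  C_12 = −[(-0.15)(1.00) − (-0.35)(-0.15)] = 0.2025
  C_13 = (-0.15)(-0.45) − (0.80)(-0.15) = 0.1875
  C_21 = −[(0.00)(1.00) − (-0.10)(-0.45)] = 0.0450
  C_22 = (0.85)(1.00) − (-0.10)(-0.15) = 0.8350
  C_23 = −[(0.85)(-0.45) − (0.00)(-0.15)] = 0.3825
  C_31 = (0.00)(-0.35) − (-0.10)(0.80) = 0.0800
  C_32 = −[(0.85)(-0.35) − (-0.10)(-0.15)] = 0.3125
  C_33 = (0.85)(0.80) − (0.00)(-0.15) = 0.6800
det(I−A) = Σ_j (I−A)_1j·C_1j = (0.85)(0.6425) + (0.00)(0.2025) + (-0.10)(0.1875) = 0.527375
adj(I−A) = Cᵀ =
  [ 0.6425   0.0450   0.0800]
  [ 0.2025   0.8350   0.3125]
  [ 0.1875   0.3825   0.6800]
(I − A)⁻¹ = adj(I−A) / det(I−A) ≈
  [   1.2183     0.0853     0.1517]
  [   0.3840     1.5833     0.5926]
  [   0.3555     0.7253     1.2894]
x = (I − A)⁻¹ d = adj(I−A)·d / det(I−A), with det(I−A) = 0.527375:
  x_H = (0.6425·625 + 0.0450·525 + 0.0800·150) / 0.527375 = 437.1875 / 0.527375 ≈ 828.99
  x_L = (0.2025·625 + 0.8350·525 + 0.3125·150) / 0.527375 = 611.8125 / 0.527375 ≈ 1160.11
  x_P = (0.1875·625 + 0.3825·525 + 0.6800·150) / 0.527375 = 420.00 / 0.527375 ≈ 796.40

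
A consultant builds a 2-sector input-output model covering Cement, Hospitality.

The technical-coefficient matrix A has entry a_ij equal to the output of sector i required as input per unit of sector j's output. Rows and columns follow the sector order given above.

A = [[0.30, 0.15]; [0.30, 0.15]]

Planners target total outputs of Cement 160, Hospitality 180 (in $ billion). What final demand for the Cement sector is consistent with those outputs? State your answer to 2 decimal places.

d_C = 85.00

I − A =
  [   0.70    -0.15]
  [  -0.30     0.85]
d = (I − A) x:
  d_C = (+0.70)·160 + (-0.15)·180 = 85.00
  d_H = (-0.30)·160 + (+0.85)·180 = 105.00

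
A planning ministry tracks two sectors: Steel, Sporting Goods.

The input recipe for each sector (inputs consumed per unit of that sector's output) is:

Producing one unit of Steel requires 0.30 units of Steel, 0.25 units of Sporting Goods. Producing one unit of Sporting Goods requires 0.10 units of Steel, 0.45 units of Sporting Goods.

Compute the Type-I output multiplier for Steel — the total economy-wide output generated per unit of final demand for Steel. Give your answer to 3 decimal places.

I − A =
  [   0.70    -0.10]
  [  -0.25     0.55]
det(I−A) = (0.70)(0.55) − (-0.10)(-0.25) = 0.3600
adj(I−A) = [[0.55, 0.10], [0.25, 0.70]]
(I − A)⁻¹ = adj(I−A) / det(I−A) ≈
  [   1.5278     0.2778]
  [   0.6944     1.9444]
The output multiplier for sector j is the column-j sum of the Leontief inverse (I − A)⁻¹ = adj(I−A) / det(I−A).
Column 1 of adj(I−A): (0.55, 0.25); det(I−A) = 0.3600.
m_1 = (0.55 + 0.25) / 0.3600 = 0.80 / 0.3600 ≈ 2.222.

m_1 = 2.222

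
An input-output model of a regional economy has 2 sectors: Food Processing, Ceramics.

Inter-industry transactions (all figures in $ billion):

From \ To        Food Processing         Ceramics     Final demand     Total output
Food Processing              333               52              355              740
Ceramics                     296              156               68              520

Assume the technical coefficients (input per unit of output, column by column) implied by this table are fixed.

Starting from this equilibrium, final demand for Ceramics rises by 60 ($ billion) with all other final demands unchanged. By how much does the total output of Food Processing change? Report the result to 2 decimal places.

Technical coefficients a_ij = z_ij / X_j:
  a_FF = 333/740 = 0.45, a_CF = 296/740 = 0.40
  a_FC = 52/520 = 0.10, a_CC = 156/520 = 0.30
I − A =
  [   0.55    -0.10]
  [  -0.40     0.70]
det(I−A) = (0.55)(0.70) − (-0.10)(-0.40) = 0.3450
adj(I−A) = [[0.70, 0.10], [0.40, 0.55]]
(I − A)⁻¹ = adj(I−A) / det(I−A) ≈
  [   2.0290     0.2899]
  [   1.1594     1.5942]
Δx = (I − A)⁻¹ Δd with Δd having +60 in the Ceramics component and 0 elsewhere.
So Δx_F = L_FC · (+60), where L_FC = adj(I−A)_FC / det(I−A) = 0.10 / 0.3450.
Δx_F = 0.10 × (+60) / 0.3450 = 6.00 / 0.3450 ≈ 17.39.

Δx_F = 17.39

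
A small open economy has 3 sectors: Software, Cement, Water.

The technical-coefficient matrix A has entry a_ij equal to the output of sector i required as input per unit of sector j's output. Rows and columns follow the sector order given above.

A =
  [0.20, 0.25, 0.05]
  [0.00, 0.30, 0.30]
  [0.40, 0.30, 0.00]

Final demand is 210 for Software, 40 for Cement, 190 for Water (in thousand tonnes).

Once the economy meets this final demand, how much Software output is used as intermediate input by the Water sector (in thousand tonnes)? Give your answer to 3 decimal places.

z_13 = 20.135

I − A =
  [   0.80    -0.25    -0.05]
  [   0.00     0.70    -0.30]
  [  -0.40    -0.30     1.00]
Cofactors of I−A, C_ij = (−1)^(i+j)·(minor ij) (rows/columns in the sector order above):
  C_11 = (0.70)(1.00) − (-0.30)(-0.30) = 0.6100
  C_12 = −[(0.00)(1.00) − (-0.30)(-0.40)] = 0.1200
  C_13 = (0.00)(-0.30) − (0.70)(-0.40) = 0.2800
  C_21 = −[(-0.25)(1.00) − (-0.05)(-0.30)] = 0.2650
  C_22 = (0.80)(1.00) − (-0.05)(-0.40) = 0.7800
  C_23 = −[(0.80)(-0.30) − (-0.25)(-0.40)] = 0.3400
  C_31 = (-0.25)(-0.30) − (-0.05)(0.70) = 0.1100
  C_32 = −[(0.80)(-0.30) − (-0.05)(0.00)] = 0.2400
  C_33 = (0.80)(0.70) − (-0.25)(0.00) = 0.5600
det(I−A) = Σ_j (I−A)_1j·C_1j = (0.80)(0.6100) + (-0.25)(0.1200) + (-0.05)(0.2800) = 0.4440
adj(I−A) = Cᵀ =
  [ 0.6100   0.2650   0.1100]
  [ 0.1200   0.7800   0.2400]
  [ 0.2800   0.3400   0.5600]
(I − A)⁻¹ = adj(I−A) / det(I−A) ≈
  [   1.3739     0.5968     0.2477]
  [   0.2703     1.7568     0.5405]
  [   0.6306     0.7658     1.2613]
First solve x = (I − A)⁻¹ d = adj(I−A)·d / det(I−A); in particular x_3 = (0.2800·210 + 0.3400·40 + 0.5600·190) / 0.4440 = 178.80 / 0.4440 ≈ 402.70270.
Intermediate flow from 1 to 3: z_13 = a_13 · x_3 = 0.05 × 178.80 / 0.4440 = 8.94 / 0.4440 ≈ 20.135.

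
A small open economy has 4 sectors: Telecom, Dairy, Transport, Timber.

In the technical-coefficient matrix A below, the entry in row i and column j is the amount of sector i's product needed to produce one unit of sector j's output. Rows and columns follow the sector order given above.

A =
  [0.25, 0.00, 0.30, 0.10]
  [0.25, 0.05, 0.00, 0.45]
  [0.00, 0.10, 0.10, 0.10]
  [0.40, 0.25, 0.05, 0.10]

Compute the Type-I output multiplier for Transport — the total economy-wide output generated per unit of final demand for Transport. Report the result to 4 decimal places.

m_3 = 2.4343

I − A =
  [   0.75     0.00    -0.30    -0.10]
  [  -0.25     0.95     0.00    -0.45]
  [   0.00    -0.10     0.90    -0.10]
  [  -0.40    -0.25    -0.05     0.90]
Compute the cofactors C_ij = (−1)^(i+j)·(3×3 minor ij) of I−A; the adjugate is their transpose:
adj(I−A) = Cᵀ =
  [ 0.661250   0.057500   0.227500   0.127500]
  [ 0.363250   0.555750   0.139625   0.333750]
  [ 0.084750   0.082250   0.512625   0.107500]
  [ 0.399500   0.184500   0.168375   0.633750]
det(I−A) = Σ_j (I−A)_1j·C_1j = (0.75)(0.661250) + (0.00)(0.363250) + (-0.30)(0.084750) + (-0.10)(0.399500) = 0.4305625
(I − A)⁻¹ = adj(I−A) / det(I−A) ≈
  [   1.53578     0.13355     0.52838     0.29612]
  [   0.84366     1.29075     0.32429     0.77515]
  [   0.19684     0.19103     1.19059     0.24967]
  [   0.92786     0.42851     0.39106     1.47191]
The output multiplier for sector j is the column-j sum of the Leontief inverse (I − A)⁻¹ = adj(I−A) / det(I−A).
Column 3 of adj(I−A): (0.227500, 0.139625, 0.512625, 0.168375); det(I−A) = 0.4305625.
m_3 = (0.227500 + 0.139625 + 0.512625 + 0.168375) / 0.4305625 = 1.048125 / 0.4305625 ≈ 2.4343.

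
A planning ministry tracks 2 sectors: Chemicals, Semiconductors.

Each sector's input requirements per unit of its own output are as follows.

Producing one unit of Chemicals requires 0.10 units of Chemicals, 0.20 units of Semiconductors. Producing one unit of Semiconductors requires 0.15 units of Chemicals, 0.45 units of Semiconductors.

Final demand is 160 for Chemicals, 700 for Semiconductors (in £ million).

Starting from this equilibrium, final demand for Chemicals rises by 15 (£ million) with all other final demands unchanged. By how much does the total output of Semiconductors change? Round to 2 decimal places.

I − A =
  [   0.90    -0.15]
  [  -0.20     0.55]
det(I−A) = (0.90)(0.55) − (-0.15)(-0.20) = 0.4650
adj(I−A) = [[0.55, 0.15], [0.20, 0.90]]
(I − A)⁻¹ = adj(I−A) / det(I−A) ≈
  [   1.1828     0.3226]
  [   0.4301     1.9355]
Δx = (I − A)⁻¹ Δd with Δd having +15 in the Chemicals component and 0 elsewhere.
So Δx_S = L_SC · (+15), where L_SC = adj(I−A)_SC / det(I−A) = 0.20 / 0.4650.
Δx_S = 0.20 × (+15) / 0.4650 = 3.00 / 0.4650 ≈ 6.45.

Δx_S = 6.45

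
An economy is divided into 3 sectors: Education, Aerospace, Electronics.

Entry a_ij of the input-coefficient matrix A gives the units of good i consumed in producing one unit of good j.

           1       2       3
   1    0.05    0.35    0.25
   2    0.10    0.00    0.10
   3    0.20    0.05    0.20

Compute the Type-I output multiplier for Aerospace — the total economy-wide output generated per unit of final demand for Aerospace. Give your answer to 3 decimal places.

I − A =
  [   0.95    -0.35    -0.25]
  [  -0.10     1.00    -0.10]
  [  -0.20    -0.05     0.80]
Cofactors of I−A, C_ij = (−1)^(i+j)·(minor ij) (rows/columns in the sector order above):
  C_11 = (1.00)(0.80) − (-0.10)(-0.05) = 0.7950
  C_12 = −[(-0.10)(0.80) − (-0.10)(-0.20)] = 0.1000
  C_13 = (-0.10)(-0.05) − (1.00)(-0.20) = 0.2050
  C_21 = −[(-0.35)(0.80) − (-0.25)(-0.05)] = 0.2925
  C_22 = (0.95)(0.80) − (-0.25)(-0.20) = 0.7100
  C_23 = −[(0.95)(-0.05) − (-0.35)(-0.20)] = 0.1175
  C_31 = (-0.35)(-0.10) − (-0.25)(1.00) = 0.2850
  C_32 = −[(0.95)(-0.10) − (-0.25)(-0.10)] = 0.1200
  C_33 = (0.95)(1.00) − (-0.35)(-0.10) = 0.9150
det(I−A) = Σ_j (I−A)_1j·C_1j = (0.95)(0.7950) + (-0.35)(0.1000) + (-0.25)(0.2050) = 0.6690
adj(I−A) = Cᵀ =
  [ 0.7950   0.2925   0.2850]
  [ 0.1000   0.7100   0.1200]
  [ 0.2050   0.1175   0.9150]
(I − A)⁻¹ = adj(I−A) / det(I−A) ≈
  [   1.1883     0.4372     0.4260]
  [   0.1495     1.0613     0.1794]
  [   0.3064     0.1756     1.3677]
The output multiplier for sector j is the column-j sum of the Leontief inverse (I − A)⁻¹ = adj(I−A) / det(I−A).
Column 2 of adj(I−A): (0.2925, 0.7100, 0.1175); det(I−A) = 0.6690.
m_2 = (0.2925 + 0.7100 + 0.1175) / 0.6690 = 1.12 / 0.6690 ≈ 1.674.

m_2 = 1.674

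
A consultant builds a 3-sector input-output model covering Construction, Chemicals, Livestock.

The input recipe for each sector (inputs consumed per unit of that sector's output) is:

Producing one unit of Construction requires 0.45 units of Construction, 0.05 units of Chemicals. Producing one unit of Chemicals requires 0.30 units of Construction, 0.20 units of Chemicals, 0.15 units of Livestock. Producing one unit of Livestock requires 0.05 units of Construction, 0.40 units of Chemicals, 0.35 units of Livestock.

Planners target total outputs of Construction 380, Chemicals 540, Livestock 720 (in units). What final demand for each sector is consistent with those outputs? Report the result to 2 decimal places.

I − A =
  [   0.55    -0.30    -0.05]
  [  -0.05     0.80    -0.40]
  [   0.00    -0.15     0.65]
d = (I − A) x:
  d_1 = (+0.55)·380 + (-0.30)·540 + (-0.05)·720 = 11.00
  d_2 = (-0.05)·380 + (+0.80)·540 + (-0.40)·720 = 125.00
  d_3 = (+0.00)·380 + (-0.15)·540 + (+0.65)·720 = 387.00

d_1 = 11.00, d_2 = 125.00, d_3 = 387.00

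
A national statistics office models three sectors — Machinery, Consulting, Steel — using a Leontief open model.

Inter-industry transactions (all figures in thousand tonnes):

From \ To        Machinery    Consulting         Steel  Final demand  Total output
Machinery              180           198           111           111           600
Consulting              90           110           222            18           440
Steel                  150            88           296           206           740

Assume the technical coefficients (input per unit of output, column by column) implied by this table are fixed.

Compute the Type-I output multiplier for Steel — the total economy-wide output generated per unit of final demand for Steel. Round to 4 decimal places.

m_3 = 5.6433

Technical coefficients a_ij = z_ij / X_j:
  a_11 = 180/600 = 0.30, a_21 = 90/600 = 0.15, a_31 = 150/600 = 0.25
  a_12 = 198/440 = 0.45, a_22 = 110/440 = 0.25, a_32 = 88/440 = 0.20
  a_13 = 111/740 = 0.15, a_23 = 222/740 = 0.30, a_33 = 296/740 = 0.40
I − A =
  [   0.70    -0.45    -0.15]
  [  -0.15     0.75    -0.30]
  [  -0.25    -0.20     0.60]
Cofactors of I−A, C_ij = (−1)^(i+j)·(minor ij) (rows/columns in the sector order above):
  C_11 = (0.75)(0.60) − (-0.30)(-0.20) = 0.3900
  C_12 = −[(-0.15)(0.60) − (-0.30)(-0.25)] = 0.1650
  C_13 = (-0.15)(-0.20) − (0.75)(-0.25) = 0.2175
  C_21 = −[(-0.45)(0.60) − (-0.15)(-0.20)] = 0.3000
  C_22 = (0.70)(0.60) − (-0.15)(-0.25) = 0.3825
  C_23 = −[(0.70)(-0.20) − (-0.45)(-0.25)] = 0.2525
  C_31 = (-0.45)(-0.30) − (-0.15)(0.75) = 0.2475
  C_32 = −[(0.70)(-0.30) − (-0.15)(-0.15)] = 0.2325
  C_33 = (0.70)(0.75) − (-0.45)(-0.15) = 0.4575
det(I−A) = Σ_j (I−A)_1j·C_1j = (0.70)(0.3900) + (-0.45)(0.1650) + (-0.15)(0.2175) = 0.166125
adj(I−A) = Cᵀ =
  [ 0.3900   0.3000   0.2475]
  [ 0.1650   0.3825   0.2325]
  [ 0.2175   0.2525   0.4575]
(I − A)⁻¹ = adj(I−A) / det(I−A) ≈
  [   2.34763     1.80587     1.48984]
  [   0.99323     2.30248     1.39955]
  [   1.30926     1.51994     2.75395]
The output multiplier for sector j is the column-j sum of the Leontief inverse (I − A)⁻¹ = adj(I−A) / det(I−A).
Column 3 of adj(I−A): (0.2475, 0.2325, 0.4575); det(I−A) = 0.166125.
m_3 = (0.2475 + 0.2325 + 0.4575) / 0.166125 = 0.9375 / 0.166125 ≈ 5.6433.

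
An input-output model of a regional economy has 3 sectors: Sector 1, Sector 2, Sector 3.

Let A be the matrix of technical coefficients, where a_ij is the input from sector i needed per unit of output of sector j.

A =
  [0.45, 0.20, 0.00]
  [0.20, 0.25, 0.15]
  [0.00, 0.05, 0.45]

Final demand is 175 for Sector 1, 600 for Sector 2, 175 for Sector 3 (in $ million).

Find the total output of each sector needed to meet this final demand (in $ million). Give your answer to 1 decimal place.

x_1 = 708.0, x_2 = 1071.9, x_3 = 415.6

I − A =
  [   0.55    -0.20     0.00]
  [  -0.20     0.75    -0.15]
  [   0.00    -0.05     0.55]
Cofactors of I−A, C_ij = (−1)^(i+j)·(minor ij) (rows/columns in the sector order above):
  C_11 = (0.75)(0.55) − (-0.15)(-0.05) = 0.4050
  C_12 = −[(-0.20)(0.55) − (-0.15)(0.00)] = 0.1100
  C_13 = (-0.20)(-0.05) − (0.75)(0.00) = 0.0100
  C_21 = −[(-0.20)(0.55) − (0.00)(-0.05)] = 0.1100
  C_22 = (0.55)(0.55) − (0.00)(0.00) = 0.3025
  C_23 = −[(0.55)(-0.05) − (-0.20)(0.00)] = 0.0275
  C_31 = (-0.20)(-0.15) − (0.00)(0.75) = 0.0300
  C_32 = −[(0.55)(-0.15) − (0.00)(-0.20)] = 0.0825
  C_33 = (0.55)(0.75) − (-0.20)(-0.20) = 0.3725
det(I−A) = Σ_j (I−A)_1j·C_1j = (0.55)(0.4050) + (-0.20)(0.1100) + (0.00)(0.0100) = 0.20075
adj(I−A) = Cᵀ =
  [ 0.4050   0.1100   0.0300]
  [ 0.1100   0.3025   0.0825]
  [ 0.0100   0.0275   0.3725]
(I − A)⁻¹ = adj(I−A) / det(I−A) ≈
  [   2.0174     0.5479     0.1494]
  [   0.5479     1.5068     0.4110]
  [   0.0498     0.1370     1.8555]
x = (I − A)⁻¹ d = adj(I−A)·d / det(I−A), with det(I−A) = 0.20075:
  x_1 = (0.4050·175 + 0.1100·600 + 0.0300·175) / 0.20075 = 142.125 / 0.20075 ≈ 708.0
  x_2 = (0.1100·175 + 0.3025·600 + 0.0825·175) / 0.20075 = 215.1875 / 0.20075 ≈ 1071.9
  x_3 = (0.0100·175 + 0.0275·600 + 0.3725·175) / 0.20075 = 83.4375 / 0.20075 ≈ 415.6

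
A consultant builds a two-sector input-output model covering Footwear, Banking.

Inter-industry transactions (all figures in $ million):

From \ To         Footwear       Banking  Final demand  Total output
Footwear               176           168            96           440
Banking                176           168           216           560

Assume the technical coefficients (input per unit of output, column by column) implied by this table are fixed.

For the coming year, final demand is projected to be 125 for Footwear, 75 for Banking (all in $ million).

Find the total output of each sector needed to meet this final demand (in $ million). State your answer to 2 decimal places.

x_1 = 366.67, x_2 = 316.67

Technical coefficients a_ij = z_ij / X_j:
  a_11 = 176/440 = 0.40, a_21 = 176/440 = 0.40
  a_12 = 168/560 = 0.30, a_22 = 168/560 = 0.30
I − A =
  [   0.60    -0.30]
  [  -0.40     0.70]
det(I−A) = (0.60)(0.70) − (-0.30)(-0.40) = 0.3000
adj(I−A) = [[0.70, 0.30], [0.40, 0.60]]
(I − A)⁻¹ = adj(I−A) / det(I−A) ≈
  [   2.3333     1.0000]
  [   1.3333     2.0000]
x = (I − A)⁻¹ d = adj(I−A)·d / det(I−A), with det(I−A) = 0.3000:
  x_1 = (0.70·125 + 0.30·75) / 0.3000 = 110.00 / 0.3000 ≈ 366.67
  x_2 = (0.40·125 + 0.60·75) / 0.3000 = 95.00 / 0.3000 ≈ 316.67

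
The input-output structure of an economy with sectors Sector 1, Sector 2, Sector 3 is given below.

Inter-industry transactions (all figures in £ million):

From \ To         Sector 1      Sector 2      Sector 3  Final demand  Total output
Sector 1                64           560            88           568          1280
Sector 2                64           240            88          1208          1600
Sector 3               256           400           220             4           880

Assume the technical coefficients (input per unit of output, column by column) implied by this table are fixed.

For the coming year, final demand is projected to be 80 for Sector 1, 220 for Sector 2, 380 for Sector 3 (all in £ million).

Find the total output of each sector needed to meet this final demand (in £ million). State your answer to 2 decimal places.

Technical coefficients a_ij = z_ij / X_j:
  a_11 = 64/1280 = 0.05, a_21 = 64/1280 = 0.05, a_31 = 256/1280 = 0.20
  a_12 = 560/1600 = 0.35, a_22 = 240/1600 = 0.15, a_32 = 400/1600 = 0.25
  a_13 = 88/880 = 0.10, a_23 = 88/880 = 0.10, a_33 = 220/880 = 0.25
I − A =
  [   0.95    -0.35    -0.10]
  [  -0.05     0.85    -0.10]
  [  -0.20    -0.25     0.75]
Cofactors of I−A, C_ij = (−1)^(i+j)·(minor ij) (rows/columns in the sector order above):
  C_11 = (0.85)(0.75) − (-0.10)(-0.25) = 0.6125
  C_12 = −[(-0.05)(0.75) − (-0.10)(-0.20)] = 0.0575
  C_13 = (-0.05)(-0.25) − (0.85)(-0.20) = 0.1825
  C_21 = −[(-0.35)(0.75) − (-0.10)(-0.25)] = 0.2875
  C_22 = (0.95)(0.75) − (-0.10)(-0.20) = 0.6925
  C_23 = −[(0.95)(-0.25) − (-0.35)(-0.20)] = 0.3075
  C_31 = (-0.35)(-0.10) − (-0.10)(0.85) = 0.1200
  C_32 = −[(0.95)(-0.10) − (-0.10)(-0.05)] = 0.1000
  C_33 = (0.95)(0.85) − (-0.35)(-0.05) = 0.7900
det(I−A) = Σ_j (I−A)_1j·C_1j = (0.95)(0.6125) + (-0.35)(0.0575) + (-0.10)(0.1825) = 0.5435
adj(I−A) = Cᵀ =
  [ 0.6125   0.2875   0.1200]
  [ 0.0575   0.6925   0.1000]
  [ 0.1825   0.3075   0.7900]
(I − A)⁻¹ = adj(I−A) / det(I−A) ≈
  [   1.1270     0.5290     0.2208]
  [   0.1058     1.2741     0.1840]
  [   0.3358     0.5658     1.4535]
x = (I − A)⁻¹ d = adj(I−A)·d / det(I−A), with det(I−A) = 0.5435:
  x_1 = (0.6125·80 + 0.2875·220 + 0.1200·380) / 0.5435 = 157.85 / 0.5435 ≈ 290.43
  x_2 = (0.0575·80 + 0.6925·220 + 0.1000·380) / 0.5435 = 194.95 / 0.5435 ≈ 358.69
  x_3 = (0.1825·80 + 0.3075·220 + 0.7900·380) / 0.5435 = 382.45 / 0.5435 ≈ 703.68

x_1 = 290.43, x_2 = 358.69, x_3 = 703.68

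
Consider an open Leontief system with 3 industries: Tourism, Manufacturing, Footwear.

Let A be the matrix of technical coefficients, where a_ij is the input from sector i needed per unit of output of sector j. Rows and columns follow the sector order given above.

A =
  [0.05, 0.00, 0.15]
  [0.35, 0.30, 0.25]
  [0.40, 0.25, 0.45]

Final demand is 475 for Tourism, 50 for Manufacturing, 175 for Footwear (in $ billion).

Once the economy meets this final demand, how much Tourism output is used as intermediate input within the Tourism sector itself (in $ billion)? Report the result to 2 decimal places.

z_TT = 34.51

I − A =
  [   0.95     0.00    -0.15]
  [  -0.35     0.70    -0.25]
  [  -0.40    -0.25     0.55]
Cofactors of I−A, C_ij = (−1)^(i+j)·(minor ij) (rows/columns in the sector order above):
  C_11 = (0.70)(0.55) − (-0.25)(-0.25) = 0.3225
  C_12 = −[(-0.35)(0.55) − (-0.25)(-0.40)] = 0.2925
  C_13 = (-0.35)(-0.25) − (0.70)(-0.40) = 0.3675
  C_21 = −[(0.00)(0.55) − (-0.15)(-0.25)] = 0.0375
  C_22 = (0.95)(0.55) − (-0.15)(-0.40) = 0.4625
  C_23 = −[(0.95)(-0.25) − (0.00)(-0.40)] = 0.2375
  C_31 = (0.00)(-0.25) − (-0.15)(0.70) = 0.1050
  C_32 = −[(0.95)(-0.25) − (-0.15)(-0.35)] = 0.2900
  C_33 = (0.95)(0.70) − (0.00)(-0.35) = 0.6650
det(I−A) = Σ_j (I−A)_1j·C_1j = (0.95)(0.3225) + (0.00)(0.2925) + (-0.15)(0.3675) = 0.25125
adj(I−A) = Cᵀ =
  [ 0.3225   0.0375   0.1050]
  [ 0.2925   0.4625   0.2900]
  [ 0.3675   0.2375   0.6650]
(I − A)⁻¹ = adj(I−A) / det(I−A) ≈
  [   1.2836     0.1493     0.4179]
  [   1.1642     1.8408     1.1542]
  [   1.4627     0.9453     2.6468]
First solve x = (I − A)⁻¹ d = adj(I−A)·d / det(I−A); in particular x_T = (0.3225·475 + 0.0375·50 + 0.1050·175) / 0.25125 = 173.4375 / 0.25125 ≈ 690.2985.
Intermediate flow from T to T: z_TT = a_TT · x_T = 0.05 × 173.4375 / 0.25125 = 8.671875 / 0.25125 ≈ 34.51.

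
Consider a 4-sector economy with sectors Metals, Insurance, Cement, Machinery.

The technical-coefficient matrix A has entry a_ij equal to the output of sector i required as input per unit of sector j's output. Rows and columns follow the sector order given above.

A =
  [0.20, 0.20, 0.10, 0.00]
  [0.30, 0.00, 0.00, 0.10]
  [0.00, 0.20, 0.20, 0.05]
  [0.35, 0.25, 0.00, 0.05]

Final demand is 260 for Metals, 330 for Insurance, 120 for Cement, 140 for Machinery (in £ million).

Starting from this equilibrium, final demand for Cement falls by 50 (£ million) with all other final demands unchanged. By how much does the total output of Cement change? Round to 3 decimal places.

I − A =
  [   0.80    -0.20    -0.10     0.00]
  [  -0.30     1.00     0.00    -0.10]
  [   0.00    -0.20     0.80    -0.05]
  [  -0.35    -0.25     0.00     0.95]
Compute the cofactors C_ij = (−1)^(i+j)·(3×3 minor ij) of I−A; the adjugate is their transpose:
adj(I−A) = Cᵀ =
  [ 0.74000   0.17225   0.09250   0.02300]
  [ 0.25600   0.60625   0.03200   0.06550]
  [ 0.08525   0.16550   0.67600   0.05300]
  [ 0.34000   0.22300   0.04250   0.58600]
det(I−A) = Σ_j (I−A)_1j·C_1j = (0.80)(0.74000) + (-0.20)(0.25600) + (-0.10)(0.08525) + (0.00)(0.34000) = 0.532275
(I − A)⁻¹ = adj(I−A) / det(I−A) ≈
  [   1.3903     0.3236     0.1738     0.0432]
  [   0.4810     1.1390     0.0601     0.1231]
  [   0.1602     0.3109     1.2700     0.0996]
  [   0.6388     0.4190     0.0798     1.1009]
Δx = (I − A)⁻¹ Δd with Δd having -50 in the Cement component and 0 elsewhere.
So Δx_3 = L_33 · (-50), where L_33 = adj(I−A)_33 / det(I−A) = 0.67600 / 0.532275.
Δx_3 = 0.67600 × (-50) / 0.532275 = -33.80 / 0.532275 ≈ -63.501.

Δx_3 = -63.501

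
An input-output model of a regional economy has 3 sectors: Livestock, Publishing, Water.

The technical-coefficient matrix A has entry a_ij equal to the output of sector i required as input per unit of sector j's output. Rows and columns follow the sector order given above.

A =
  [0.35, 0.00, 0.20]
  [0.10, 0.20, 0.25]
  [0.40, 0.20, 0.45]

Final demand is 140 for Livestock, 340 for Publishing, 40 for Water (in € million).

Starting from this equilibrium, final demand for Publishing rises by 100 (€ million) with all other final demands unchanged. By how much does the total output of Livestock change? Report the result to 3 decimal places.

I − A =
  [   0.65     0.00    -0.20]
  [  -0.10     0.80    -0.25]
  [  -0.40    -0.20     0.55]
Cofactors of I−A, C_ij = (−1)^(i+j)·(minor ij) (rows/columns in the sector order above):
  C_11 = (0.80)(0.55) − (-0.25)(-0.20) = 0.3900
  C_12 = −[(-0.10)(0.55) − (-0.25)(-0.40)] = 0.1550
  C_13 = (-0.10)(-0.20) − (0.80)(-0.40) = 0.3400
  C_21 = −[(0.00)(0.55) − (-0.20)(-0.20)] = 0.0400
  C_22 = (0.65)(0.55) − (-0.20)(-0.40) = 0.2775
  C_23 = −[(0.65)(-0.20) − (0.00)(-0.40)] = 0.1300
  C_31 = (0.00)(-0.25) − (-0.20)(0.80) = 0.1600
  C_32 = −[(0.65)(-0.25) − (-0.20)(-0.10)] = 0.1825
  C_33 = (0.65)(0.80) − (0.00)(-0.10) = 0.5200
det(I−A) = Σ_j (I−A)_1j·C_1j = (0.65)(0.3900) + (0.00)(0.1550) + (-0.20)(0.3400) = 0.1855
adj(I−A) = Cᵀ =
  [ 0.3900   0.0400   0.1600]
  [ 0.1550   0.2775   0.1825]
  [ 0.3400   0.1300   0.5200]
(I − A)⁻¹ = adj(I−A) / det(I−A) ≈
  [   2.1024     0.2156     0.8625]
  [   0.8356     1.4960     0.9838]
  [   1.8329     0.7008     2.8032]
Δx = (I − A)⁻¹ Δd with Δd having +100 in the Publishing component and 0 elsewhere.
So Δx_L = L_LP · (+100), where L_LP = adj(I−A)_LP / det(I−A) = 0.0400 / 0.1855.
Δx_L = 0.0400 × (+100) / 0.1855 = 4.00 / 0.1855 ≈ 21.563.

Δx_L = 21.563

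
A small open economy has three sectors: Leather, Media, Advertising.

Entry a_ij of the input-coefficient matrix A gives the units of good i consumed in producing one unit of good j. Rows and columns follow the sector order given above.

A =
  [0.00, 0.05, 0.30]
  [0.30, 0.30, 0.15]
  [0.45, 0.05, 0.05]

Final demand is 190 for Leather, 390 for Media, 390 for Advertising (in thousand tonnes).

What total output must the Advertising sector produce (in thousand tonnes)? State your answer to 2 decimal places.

I − A =
  [   1.00    -0.05    -0.30]
  [  -0.30     0.70    -0.15]
  [  -0.45    -0.05     0.95]
Cofactors of I−A, C_ij = (−1)^(i+j)·(minor ij) (rows/columns in the sector order above):
  C_11 = (0.70)(0.95) − (-0.15)(-0.05) = 0.6575
  C_12 = −[(-0.30)(0.95) − (-0.15)(-0.45)] = 0.3525
  C_13 = (-0.30)(-0.05) − (0.70)(-0.45) = 0.3300
  C_21 = −[(-0.05)(0.95) − (-0.30)(-0.05)] = 0.0625
  C_22 = (1.00)(0.95) − (-0.30)(-0.45) = 0.8150
  C_23 = −[(1.00)(-0.05) − (-0.05)(-0.45)] = 0.0725
  C_31 = (-0.05)(-0.15) − (-0.30)(0.70) = 0.2175
  C_32 = −[(1.00)(-0.15) − (-0.30)(-0.30)] = 0.2400
  C_33 = (1.00)(0.70) − (-0.05)(-0.30) = 0.6850
det(I−A) = Σ_j (I−A)_1j·C_1j = (1.00)(0.6575) + (-0.05)(0.3525) + (-0.30)(0.3300) = 0.540875
adj(I−A) = Cᵀ =
  [ 0.6575   0.0625   0.2175]
  [ 0.3525   0.8150   0.2400]
  [ 0.3300   0.0725   0.6850]
(I − A)⁻¹ = adj(I−A) / det(I−A) ≈
  [   1.2156     0.1156     0.4021]
  [   0.6517     1.5068     0.4437]
  [   0.6101     0.1340     1.2665]
x = (I − A)⁻¹ d = adj(I−A)·d / det(I−A), with det(I−A) = 0.540875:
  x_1 = (0.6575·190 + 0.0625·390 + 0.2175·390) / 0.540875 = 234.125 / 0.540875 ≈ 432.86
  x_2 = (0.3525·190 + 0.8150·390 + 0.2400·390) / 0.540875 = 478.425 / 0.540875 ≈ 884.54
  x_3 = (0.3300·190 + 0.0725·390 + 0.6850·390) / 0.540875 = 358.125 / 0.540875 ≈ 662.12

x_3 = 662.12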